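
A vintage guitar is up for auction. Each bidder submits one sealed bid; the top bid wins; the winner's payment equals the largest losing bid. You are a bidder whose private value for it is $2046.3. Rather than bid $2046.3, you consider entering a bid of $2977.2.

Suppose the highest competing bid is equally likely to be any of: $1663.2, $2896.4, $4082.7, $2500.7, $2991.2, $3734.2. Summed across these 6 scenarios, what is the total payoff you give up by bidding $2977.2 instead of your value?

$1304.5

The deviation costs you only when the competing bid falls strictly between $2046.3 and $2977.2; elsewhere both bids give the same outcome.
$1663.2: outcomes coincide → loss $0.
$2896.4: truthful payoff $0, deviation payoff −$850.1 → loss $850.1.
$4082.7: outcomes coincide → loss $0.
$2500.7: truthful payoff $0, deviation payoff −$454.4 → loss $454.4.
$2991.2: outcomes coincide → loss $0.
$3734.2: outcomes coincide → loss $0.
Total loss = $850.1 + $454.4 = $1304.5.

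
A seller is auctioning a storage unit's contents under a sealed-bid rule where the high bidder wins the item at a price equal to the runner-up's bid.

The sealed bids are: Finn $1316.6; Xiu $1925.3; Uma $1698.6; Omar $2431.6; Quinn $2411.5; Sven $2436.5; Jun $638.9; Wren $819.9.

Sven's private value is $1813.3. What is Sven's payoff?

−$618.3

Highest bid: Sven at $2436.5, so Sven wins.
Second-highest bid: Omar at $2431.6 — that is the price the winner pays.
Sven's payoff = value − price = $1813.3 − $2431.6 = −$618.3.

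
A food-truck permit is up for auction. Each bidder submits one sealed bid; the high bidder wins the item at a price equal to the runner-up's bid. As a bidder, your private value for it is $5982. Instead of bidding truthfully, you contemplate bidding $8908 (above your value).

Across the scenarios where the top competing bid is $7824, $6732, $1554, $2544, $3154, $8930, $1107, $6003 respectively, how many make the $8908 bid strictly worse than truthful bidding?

The deviation hurts exactly when the highest competing bid lies strictly between $5982 and $8908 — overbidding then wins at a price above your value.
$7824: inside the interval → strictly worse (loss $1842).
$6732: inside the interval → strictly worse (loss $750).
$1554: below both → same outcome either way.
$2544: below both → same outcome either way.
$3154: below both → same outcome either way.
$8930: above both → same outcome either way.
$1107: below both → same outcome either way.
$6003: inside the interval → strictly worse (loss $21).
Count: 3.

3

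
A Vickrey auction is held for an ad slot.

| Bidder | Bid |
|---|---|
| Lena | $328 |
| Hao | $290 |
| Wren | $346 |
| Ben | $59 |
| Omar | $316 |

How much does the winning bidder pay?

Highest bid: Wren at $346, so Wren wins.
Second-highest bid: Lena at $328 — that is the price the winner pays.

$328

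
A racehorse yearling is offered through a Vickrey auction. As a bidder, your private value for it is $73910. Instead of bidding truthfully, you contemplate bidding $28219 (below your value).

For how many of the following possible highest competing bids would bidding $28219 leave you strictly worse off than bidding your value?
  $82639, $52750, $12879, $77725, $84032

1

The deviation hurts exactly when the highest competing bid lies strictly between $28219 and $73910 — underbidding then forfeits a profitable win.
$82639: above both → same outcome either way.
$52750: inside the interval → strictly worse (loss $21160).
$12879: below both → same outcome either way.
$77725: above both → same outcome either way.
$84032: above both → same outcome either way.
Count: 1.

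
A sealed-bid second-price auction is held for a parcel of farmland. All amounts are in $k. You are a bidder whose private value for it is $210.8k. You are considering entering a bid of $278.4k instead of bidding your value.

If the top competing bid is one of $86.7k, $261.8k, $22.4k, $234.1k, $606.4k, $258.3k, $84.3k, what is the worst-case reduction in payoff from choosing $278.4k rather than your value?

$51k

$86.7k: same outcome either way → loss $0k.
$261.8k: truthful gives $0k, deviation gives −$51k → loss $51k.
$22.4k: same outcome either way → loss $0k.
$234.1k: truthful gives $0k, deviation gives −$23.3k → loss $23.3k.
$606.4k: same outcome either way → loss $0k.
$258.3k: truthful gives $0k, deviation gives −$47.5k → loss $47.5k.
$84.3k: same outcome either way → loss $0k.
Maximum loss: $51k.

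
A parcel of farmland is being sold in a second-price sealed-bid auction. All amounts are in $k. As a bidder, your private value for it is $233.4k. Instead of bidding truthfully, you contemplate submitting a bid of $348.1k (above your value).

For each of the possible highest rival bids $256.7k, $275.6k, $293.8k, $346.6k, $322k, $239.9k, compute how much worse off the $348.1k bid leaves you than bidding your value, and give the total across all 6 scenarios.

The deviation costs you only when the competing bid falls strictly between $233.4k and $348.1k; elsewhere both bids give the same outcome.
$256.7k: truthful payoff $0k, deviation payoff −$23.3k → loss $23.3k.
$275.6k: truthful payoff $0k, deviation payoff −$42.2k → loss $42.2k.
$293.8k: truthful payoff $0k, deviation payoff −$60.4k → loss $60.4k.
$346.6k: truthful payoff $0k, deviation payoff −$113.2k → loss $113.2k.
$322k: truthful payoff $0k, deviation payoff −$88.6k → loss $88.6k.
$239.9k: truthful payoff $0k, deviation payoff −$6.5k → loss $6.5k.
Total loss = $23.3k + $42.2k + $60.4k + $113.2k + $88.6k + $6.5k = $334.2k.
Truthful bidding weakly dominates here: raising your bid can only win items priced above your value, and lowering it can only forfeit items priced below.

$334.2k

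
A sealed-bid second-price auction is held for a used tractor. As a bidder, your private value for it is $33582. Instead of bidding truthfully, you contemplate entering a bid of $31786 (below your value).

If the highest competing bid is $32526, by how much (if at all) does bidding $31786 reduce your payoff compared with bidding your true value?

$1056

Bidding your value $33582: you win (since $33582 > $32526) and pay $32526. Payoff $1056.
Bidding $31786: you lose. Payoff $0.
The competing bid $32526 lies between your shaded bid and your value, so underbidding forfeits an item you could have won at a profitable price.
Loss from deviating = $1056 − ($0) = $1056.
Because the price is fixed by the runner-up's bid, deviating from your value can only change a good outcome into a bad one — never the reverse.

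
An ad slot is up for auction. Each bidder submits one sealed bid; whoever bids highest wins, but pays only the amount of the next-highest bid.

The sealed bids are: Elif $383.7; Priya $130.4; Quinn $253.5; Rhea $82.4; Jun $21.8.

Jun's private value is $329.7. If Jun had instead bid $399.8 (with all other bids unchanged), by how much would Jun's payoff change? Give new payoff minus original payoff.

The highest bid among the other bidders is $383.7; Jun's bid doesn't change that.
Original bid $21.8: Jun is not highest (top rival bid is $383.7); payoff $0.
Alternative bid $399.8: Jun is highest, pays the top rival bid $383.7; payoff $329.7 − $383.7 = −$54.
Change in payoff = −$54 − ($0) = −$54.

−$54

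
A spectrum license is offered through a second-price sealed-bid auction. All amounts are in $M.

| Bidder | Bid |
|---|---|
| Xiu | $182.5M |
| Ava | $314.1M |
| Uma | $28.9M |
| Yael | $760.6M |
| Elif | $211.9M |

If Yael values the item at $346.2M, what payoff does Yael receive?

$32.1M

Highest bid: Yael at $760.6M, so Yael wins.
Second-highest bid: Ava at $314.1M — that is the price the winner pays.
Yael's payoff = value − price = $346.2M − $314.1M = $32.1M.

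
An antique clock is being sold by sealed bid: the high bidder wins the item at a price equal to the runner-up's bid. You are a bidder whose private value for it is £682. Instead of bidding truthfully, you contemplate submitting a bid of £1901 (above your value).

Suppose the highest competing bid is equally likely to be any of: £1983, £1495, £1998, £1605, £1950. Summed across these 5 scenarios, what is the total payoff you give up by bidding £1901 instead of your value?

The deviation costs you only when the competing bid falls strictly between £682 and £1901; elsewhere both bids give the same outcome.
£1983: outcomes coincide → loss £0.
£1495: truthful payoff £0, deviation payoff −£813 → loss £813.
£1998: outcomes coincide → loss £0.
£1605: truthful payoff £0, deviation payoff −£923 → loss £923.
£1950: outcomes coincide → loss £0.
Total loss = £813 + £923 = £1736.

£1736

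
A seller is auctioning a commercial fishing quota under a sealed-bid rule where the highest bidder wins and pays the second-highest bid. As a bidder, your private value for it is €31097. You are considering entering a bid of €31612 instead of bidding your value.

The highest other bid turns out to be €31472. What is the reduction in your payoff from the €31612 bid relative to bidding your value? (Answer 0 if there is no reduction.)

Bidding your value €31097: you lose (since €31097 < €31472). Payoff €0.
Bidding €31612: you win and pay €31472. Payoff €31097 − €31472 = −€375.
The competing bid €31472 lies between your value and your inflated bid, so overbidding wins an item priced above your value.
Loss from deviating = €0 − (−€375) = €375.

€375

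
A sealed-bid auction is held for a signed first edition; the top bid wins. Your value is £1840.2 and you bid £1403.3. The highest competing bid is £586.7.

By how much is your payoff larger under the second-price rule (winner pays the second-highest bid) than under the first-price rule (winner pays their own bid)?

£816.6

You have the highest bid, so you win under either rule.
Second-price: pay £586.7 → payoff £1253.5.
First-price: pay your own bid £1403.3 → payoff £436.9.
Difference = £1253.5 − (£436.9) = £816.6.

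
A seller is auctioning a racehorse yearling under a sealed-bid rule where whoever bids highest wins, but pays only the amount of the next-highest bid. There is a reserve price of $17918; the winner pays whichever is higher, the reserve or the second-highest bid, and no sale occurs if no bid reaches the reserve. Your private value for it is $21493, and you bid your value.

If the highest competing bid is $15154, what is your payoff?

Your bid $21493 is the highest and exceeds the reserve.
Price = max(second-highest bid, reserve) = max($15154, $17918) = $17918.
Payoff = $21493 − $17918 = $3575.

$3575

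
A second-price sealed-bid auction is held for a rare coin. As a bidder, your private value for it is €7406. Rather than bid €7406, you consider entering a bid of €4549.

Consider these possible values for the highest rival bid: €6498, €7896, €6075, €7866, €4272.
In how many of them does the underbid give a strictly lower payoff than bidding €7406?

The deviation hurts exactly when the highest competing bid lies strictly between €4549 and €7406 — underbidding then forfeits a profitable win.
€6498: inside the interval → strictly worse (loss €908).
€7896: above both → same outcome either way.
€6075: inside the interval → strictly worse (loss €1331).
€7866: above both → same outcome either way.
€4272: below both → same outcome either way.
Count: 2.

2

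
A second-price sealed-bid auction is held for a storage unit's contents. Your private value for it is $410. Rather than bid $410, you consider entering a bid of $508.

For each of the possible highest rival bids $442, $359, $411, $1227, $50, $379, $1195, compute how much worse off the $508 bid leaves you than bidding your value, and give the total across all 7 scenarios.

$33

The deviation costs you only when the competing bid falls strictly between $410 and $508; elsewhere both bids give the same outcome.
$442: truthful payoff $0, deviation payoff −$32 → loss $32.
$359: outcomes coincide → loss $0.
$411: truthful payoff $0, deviation payoff −$1 → loss $1.
$1227: outcomes coincide → loss $0.
$50: outcomes coincide → loss $0.
$379: outcomes coincide → loss $0.
$1195: outcomes coincide → loss $0.
Total loss = $32 + $1 = $33.
In a second-price auction your bid sets only whether you win, not what you pay, so bidding your true value is weakly dominant.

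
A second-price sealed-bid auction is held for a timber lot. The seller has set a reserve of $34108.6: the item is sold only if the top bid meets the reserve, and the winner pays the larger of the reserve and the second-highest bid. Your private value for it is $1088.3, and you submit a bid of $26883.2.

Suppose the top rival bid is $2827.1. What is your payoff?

$0

Your bid $26883.2 is the highest bid but falls below the reserve $34108.6, so the item goes unsold. Payoff $0.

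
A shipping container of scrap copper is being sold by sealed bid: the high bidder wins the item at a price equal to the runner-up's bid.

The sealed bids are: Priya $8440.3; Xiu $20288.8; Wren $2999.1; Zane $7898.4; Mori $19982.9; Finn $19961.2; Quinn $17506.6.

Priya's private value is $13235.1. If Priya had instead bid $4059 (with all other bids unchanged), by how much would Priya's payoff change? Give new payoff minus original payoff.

$0

The highest bid among the other bidders is $20288.8; Priya's bid doesn't change that.
Original bid $8440.3: Priya is not highest (top rival bid is $20288.8); payoff $0.
Alternative bid $4059: Priya is not highest (top rival bid is $20288.8); payoff $0.
Change in payoff = $0 − ($0) = $0.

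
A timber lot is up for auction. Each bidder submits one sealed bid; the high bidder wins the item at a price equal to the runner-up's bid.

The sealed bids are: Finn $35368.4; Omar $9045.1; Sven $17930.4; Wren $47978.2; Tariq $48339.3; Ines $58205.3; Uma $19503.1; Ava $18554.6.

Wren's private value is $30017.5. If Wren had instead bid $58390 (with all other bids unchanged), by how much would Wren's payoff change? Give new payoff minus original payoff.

The highest bid among the other bidders is $58205.3; Wren's bid doesn't change that.
Original bid $47978.2: Wren is not highest (top rival bid is $58205.3); payoff $0.
Alternative bid $58390: Wren is highest, pays the top rival bid $58205.3; payoff $30017.5 − $58205.3 = −$28187.8.
Change in payoff = −$28187.8 − ($0) = −$28187.8.

−$28187.8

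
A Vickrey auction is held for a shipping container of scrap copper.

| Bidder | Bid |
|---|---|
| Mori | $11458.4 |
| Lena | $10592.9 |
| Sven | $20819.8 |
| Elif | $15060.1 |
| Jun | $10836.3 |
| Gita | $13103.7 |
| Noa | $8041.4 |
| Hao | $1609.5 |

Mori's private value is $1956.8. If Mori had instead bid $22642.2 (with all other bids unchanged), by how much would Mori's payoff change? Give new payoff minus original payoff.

−$18863

The highest bid among the other bidders is $20819.8; Mori's bid doesn't change that.
Original bid $11458.4: Mori is not highest (top rival bid is $20819.8); payoff $0.
Alternative bid $22642.2: Mori is highest, pays the top rival bid $20819.8; payoff $1956.8 − $20819.8 = −$18863.
Change in payoff = −$18863 − ($0) = −$18863.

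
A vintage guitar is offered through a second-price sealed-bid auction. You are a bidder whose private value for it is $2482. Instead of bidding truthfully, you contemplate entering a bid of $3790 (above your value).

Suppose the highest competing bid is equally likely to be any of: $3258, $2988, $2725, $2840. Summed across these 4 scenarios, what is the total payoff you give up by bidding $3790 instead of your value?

$1883

The deviation costs you only when the competing bid falls strictly between $2482 and $3790; elsewhere both bids give the same outcome.
$3258: truthful payoff $0, deviation payoff −$776 → loss $776.
$2988: truthful payoff $0, deviation payoff −$506 → loss $506.
$2725: truthful payoff $0, deviation payoff −$243 → loss $243.
$2840: truthful payoff $0, deviation payoff −$358 → loss $358.
Total loss = $776 + $506 + $243 + $358 = $1883.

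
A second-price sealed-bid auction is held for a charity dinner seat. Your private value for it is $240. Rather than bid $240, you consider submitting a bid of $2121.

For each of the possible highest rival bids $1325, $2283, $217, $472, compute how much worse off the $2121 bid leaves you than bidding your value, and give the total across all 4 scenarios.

$1317

The deviation costs you only when the competing bid falls strictly between $240 and $2121; elsewhere both bids give the same outcome.
$1325: truthful payoff $0, deviation payoff −$1085 → loss $1085.
$2283: outcomes coincide → loss $0.
$217: outcomes coincide → loss $0.
$472: truthful payoff $0, deviation payoff −$232 → loss $232.
Total loss = $1085 + $232 = $1317.
In a second-price auction your bid sets only whether you win, not what you pay, so bidding your true value is weakly dominant.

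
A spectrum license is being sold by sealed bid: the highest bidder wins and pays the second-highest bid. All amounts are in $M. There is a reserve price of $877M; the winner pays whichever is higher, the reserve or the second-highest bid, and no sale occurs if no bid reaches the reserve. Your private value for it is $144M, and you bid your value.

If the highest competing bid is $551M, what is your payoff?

Your bid $144M is below the highest competing bid $551M, so you lose. Payoff $0M.

$0M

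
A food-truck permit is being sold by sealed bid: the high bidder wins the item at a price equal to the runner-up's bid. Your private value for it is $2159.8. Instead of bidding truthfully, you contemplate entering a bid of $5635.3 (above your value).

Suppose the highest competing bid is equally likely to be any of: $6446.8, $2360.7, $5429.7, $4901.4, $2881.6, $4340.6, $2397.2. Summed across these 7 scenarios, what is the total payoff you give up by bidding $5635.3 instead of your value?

The deviation costs you only when the competing bid falls strictly between $2159.8 and $5635.3; elsewhere both bids give the same outcome.
$6446.8: outcomes coincide → loss $0.
$2360.7: truthful payoff $0, deviation payoff −$200.9 → loss $200.9.
$5429.7: truthful payoff $0, deviation payoff −$3269.9 → loss $3269.9.
$4901.4: truthful payoff $0, deviation payoff −$2741.6 → loss $2741.6.
$2881.6: truthful payoff $0, deviation payoff −$721.8 → loss $721.8.
$4340.6: truthful payoff $0, deviation payoff −$2180.8 → loss $2180.8.
$2397.2: truthful payoff $0, deviation payoff −$237.4 → loss $237.4.
Total loss = $200.9 + $3269.9 + $2741.6 + $721.8 + $2180.8 + $237.4 = $9352.4.

$9352.4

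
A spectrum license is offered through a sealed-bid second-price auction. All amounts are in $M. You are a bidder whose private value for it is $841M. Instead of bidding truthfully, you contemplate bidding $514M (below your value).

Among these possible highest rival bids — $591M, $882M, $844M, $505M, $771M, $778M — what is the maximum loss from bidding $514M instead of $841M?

$250M

$591M: truthful gives $250M, deviation gives $0M → loss $250M.
$882M: same outcome either way → loss $0M.
$844M: same outcome either way → loss $0M.
$505M: same outcome either way → loss $0M.
$771M: truthful gives $70M, deviation gives $0M → loss $70M.
$778M: truthful gives $63M, deviation gives $0M → loss $63M.
Maximum loss: $250M.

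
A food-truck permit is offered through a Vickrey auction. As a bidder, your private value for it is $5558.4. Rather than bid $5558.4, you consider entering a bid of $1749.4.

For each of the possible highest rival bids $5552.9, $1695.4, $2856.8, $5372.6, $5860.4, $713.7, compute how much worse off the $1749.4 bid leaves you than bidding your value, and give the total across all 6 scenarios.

$2892.9

The deviation costs you only when the competing bid falls strictly between $1749.4 and $5558.4; elsewhere both bids give the same outcome.
$5552.9: truthful payoff $5.5, deviation payoff $0 → loss $5.5.
$1695.4: outcomes coincide → loss $0.
$2856.8: truthful payoff $2701.6, deviation payoff $0 → loss $2701.6.
$5372.6: truthful payoff $185.8, deviation payoff $0 → loss $185.8.
$5860.4: outcomes coincide → loss $0.
$713.7: outcomes coincide → loss $0.
Total loss = $5.5 + $2701.6 + $185.8 = $2892.9.
Because the price is fixed by the runner-up's bid, deviating from your value can only change a good outcome into a bad one — never the reverse.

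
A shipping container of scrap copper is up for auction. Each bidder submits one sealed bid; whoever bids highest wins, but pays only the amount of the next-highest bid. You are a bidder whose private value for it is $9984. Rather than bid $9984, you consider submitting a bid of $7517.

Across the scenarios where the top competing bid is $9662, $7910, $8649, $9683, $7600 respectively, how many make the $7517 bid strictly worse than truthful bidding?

The deviation hurts exactly when the highest competing bid lies strictly between $7517 and $9984 — underbidding then forfeits a profitable win.
$9662: inside the interval → strictly worse (loss $322).
$7910: inside the interval → strictly worse (loss $2074).
$8649: inside the interval → strictly worse (loss $1335).
$9683: inside the interval → strictly worse (loss $301).
$7600: inside the interval → strictly worse (loss $2384).
Count: 5.

5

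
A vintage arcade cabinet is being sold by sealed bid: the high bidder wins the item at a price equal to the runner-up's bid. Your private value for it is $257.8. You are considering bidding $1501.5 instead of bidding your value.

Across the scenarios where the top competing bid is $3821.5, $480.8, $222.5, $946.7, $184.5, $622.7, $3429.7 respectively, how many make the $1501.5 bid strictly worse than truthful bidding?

The deviation hurts exactly when the highest competing bid lies strictly between $257.8 and $1501.5 — overbidding then wins at a price above your value.
$3821.5: above both → same outcome either way.
$480.8: inside the interval → strictly worse (loss $223).
$222.5: below both → same outcome either way.
$946.7: inside the interval → strictly worse (loss $688.9).
$184.5: below both → same outcome either way.
$622.7: inside the interval → strictly worse (loss $364.9).
$3429.7: above both → same outcome either way.
Count: 3.

3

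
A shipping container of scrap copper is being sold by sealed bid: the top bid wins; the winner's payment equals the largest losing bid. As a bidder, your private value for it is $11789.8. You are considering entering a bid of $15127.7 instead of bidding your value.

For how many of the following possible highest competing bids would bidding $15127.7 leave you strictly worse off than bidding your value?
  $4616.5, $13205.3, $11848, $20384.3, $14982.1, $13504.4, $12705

The deviation hurts exactly when the highest competing bid lies strictly between $11789.8 and $15127.7 — overbidding then wins at a price above your value.
$4616.5: below both → same outcome either way.
$13205.3: inside the interval → strictly worse (loss $1415.5).
$11848: inside the interval → strictly worse (loss $58.2).
$20384.3: above both → same outcome either way.
$14982.1: inside the interval → strictly worse (loss $3192.3).
$13504.4: inside the interval → strictly worse (loss $1714.6).
$12705: inside the interval → strictly worse (loss $915.2).
Count: 5.

5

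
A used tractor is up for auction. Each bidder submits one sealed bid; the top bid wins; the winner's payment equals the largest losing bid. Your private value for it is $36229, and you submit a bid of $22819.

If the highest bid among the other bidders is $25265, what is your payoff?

$0

Your bid $22819 is below the highest competing bid $25265, so you lose.
A losing bidder pays nothing and receives nothing: payoff = $0.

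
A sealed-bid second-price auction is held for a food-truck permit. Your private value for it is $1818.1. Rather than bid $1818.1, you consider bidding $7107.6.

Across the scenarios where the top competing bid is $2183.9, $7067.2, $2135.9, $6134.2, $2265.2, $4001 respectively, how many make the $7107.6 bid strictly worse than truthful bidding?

The deviation hurts exactly when the highest competing bid lies strictly between $1818.1 and $7107.6 — overbidding then wins at a price above your value.
$2183.9: inside the interval → strictly worse (loss $365.8).
$7067.2: inside the interval → strictly worse (loss $5249.1).
$2135.9: inside the interval → strictly worse (loss $317.8).
$6134.2: inside the interval → strictly worse (loss $4316.1).
$2265.2: inside the interval → strictly worse (loss $447.1).
$4001: inside the interval → strictly worse (loss $2182.9).
Count: 6.

6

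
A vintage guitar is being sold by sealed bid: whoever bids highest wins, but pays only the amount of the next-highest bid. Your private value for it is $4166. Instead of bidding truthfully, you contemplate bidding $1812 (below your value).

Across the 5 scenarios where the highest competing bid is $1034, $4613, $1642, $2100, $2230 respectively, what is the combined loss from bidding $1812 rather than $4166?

$4002

The deviation costs you only when the competing bid falls strictly between $1812 and $4166; elsewhere both bids give the same outcome.
$1034: outcomes coincide → loss $0.
$4613: outcomes coincide → loss $0.
$1642: outcomes coincide → loss $0.
$2100: truthful payoff $2066, deviation payoff $0 → loss $2066.
$2230: truthful payoff $1936, deviation payoff $0 → loss $1936.
Total loss = $2066 + $1936 = $4002.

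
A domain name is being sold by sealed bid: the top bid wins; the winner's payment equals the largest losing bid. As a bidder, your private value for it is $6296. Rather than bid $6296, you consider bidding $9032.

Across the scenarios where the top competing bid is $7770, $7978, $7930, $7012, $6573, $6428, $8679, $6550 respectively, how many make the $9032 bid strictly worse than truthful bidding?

The deviation hurts exactly when the highest competing bid lies strictly between $6296 and $9032 — overbidding then wins at a price above your value.
$7770: inside the interval → strictly worse (loss $1474).
$7978: inside the interval → strictly worse (loss $1682).
$7930: inside the interval → strictly worse (loss $1634).
$7012: inside the interval → strictly worse (loss $716).
$6573: inside the interval → strictly worse (loss $277).
$6428: inside the interval → strictly worse (loss $132).
$8679: inside the interval → strictly worse (loss $2383).
$6550: inside the interval → strictly worse (loss $254).
Count: 8.

8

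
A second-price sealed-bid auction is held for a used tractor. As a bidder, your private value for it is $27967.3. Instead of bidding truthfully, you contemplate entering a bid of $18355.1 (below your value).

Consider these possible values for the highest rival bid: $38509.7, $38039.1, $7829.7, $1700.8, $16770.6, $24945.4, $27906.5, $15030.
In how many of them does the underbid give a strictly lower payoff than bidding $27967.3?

The deviation hurts exactly when the highest competing bid lies strictly between $18355.1 and $27967.3 — underbidding then forfeits a profitable win.
$38509.7: above both → same outcome either way.
$38039.1: above both → same outcome either way.
$7829.7: below both → same outcome either way.
$1700.8: below both → same outcome either way.
$16770.6: below both → same outcome either way.
$24945.4: inside the interval → strictly worse (loss $3021.9).
$27906.5: inside the interval → strictly worse (loss $60.8).
$15030: below both → same outcome either way.
Count: 2.

2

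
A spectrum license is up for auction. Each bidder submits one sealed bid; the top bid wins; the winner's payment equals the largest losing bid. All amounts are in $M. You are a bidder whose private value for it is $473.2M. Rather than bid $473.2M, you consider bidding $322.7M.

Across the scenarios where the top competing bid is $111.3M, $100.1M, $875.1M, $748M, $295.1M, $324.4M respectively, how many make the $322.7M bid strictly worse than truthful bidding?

1

The deviation hurts exactly when the highest competing bid lies strictly between $322.7M and $473.2M — underbidding then forfeits a profitable win.
$111.3M: below both → same outcome either way.
$100.1M: below both → same outcome either way.
$875.1M: above both → same outcome either way.
$748M: above both → same outcome either way.
$295.1M: below both → same outcome either way.
$324.4M: inside the interval → strictly worse (loss $148.8M).
Count: 1.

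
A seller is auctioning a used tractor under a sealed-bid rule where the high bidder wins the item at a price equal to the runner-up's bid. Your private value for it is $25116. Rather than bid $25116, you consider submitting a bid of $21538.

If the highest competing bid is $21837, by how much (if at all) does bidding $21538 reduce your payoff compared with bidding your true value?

$3279

Bidding your value $25116: you win (since $25116 > $21837) and pay $21837. Payoff $3279.
Bidding $21538: you lose. Payoff $0.
The competing bid $21837 lies between your shaded bid and your value, so underbidding forfeits an item you could have won at a profitable price.
Loss from deviating = $3279 − ($0) = $3279.
Because the price is fixed by the runner-up's bid, deviating from your value can only change a good outcome into a bad one — never the reverse.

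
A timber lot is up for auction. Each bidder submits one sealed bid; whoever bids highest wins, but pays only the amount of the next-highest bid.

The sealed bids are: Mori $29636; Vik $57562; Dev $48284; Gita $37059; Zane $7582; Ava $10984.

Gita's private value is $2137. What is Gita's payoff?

$0

Highest bid: Vik at $57562, so Vik wins.
Second-highest bid: Dev at $48284 — that is the price the winner pays.
Gita did not win, so Gita pays nothing and receives nothing: payoff $0.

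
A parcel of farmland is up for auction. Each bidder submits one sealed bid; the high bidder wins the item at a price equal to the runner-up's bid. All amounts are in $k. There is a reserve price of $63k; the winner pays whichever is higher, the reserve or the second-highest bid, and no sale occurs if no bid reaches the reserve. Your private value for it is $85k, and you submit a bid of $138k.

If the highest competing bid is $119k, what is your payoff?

−$34k

Your bid $138k is the highest and exceeds the reserve.
Price = max(second-highest bid, reserve) = max($119k, $63k) = $119k.
Payoff = $85k − $119k = −$34k.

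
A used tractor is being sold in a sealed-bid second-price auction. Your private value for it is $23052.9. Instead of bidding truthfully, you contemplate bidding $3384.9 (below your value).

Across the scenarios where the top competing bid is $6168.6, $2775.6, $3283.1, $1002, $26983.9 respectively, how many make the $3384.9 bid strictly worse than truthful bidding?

1

The deviation hurts exactly when the highest competing bid lies strictly between $3384.9 and $23052.9 — underbidding then forfeits a profitable win.
$6168.6: inside the interval → strictly worse (loss $16884.3).
$2775.6: below both → same outcome either way.
$3283.1: below both → same outcome either way.
$1002: below both → same outcome either way.
$26983.9: above both → same outcome either way.
Count: 1.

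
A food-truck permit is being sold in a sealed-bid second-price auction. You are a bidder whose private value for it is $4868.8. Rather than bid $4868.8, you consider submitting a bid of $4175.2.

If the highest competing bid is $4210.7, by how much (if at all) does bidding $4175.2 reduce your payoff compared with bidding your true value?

Bidding your value $4868.8: you win (since $4868.8 > $4210.7) and pay $4210.7. Payoff $658.1.
Bidding $4175.2: you lose. Payoff $0.
The competing bid $4210.7 lies between your shaded bid and your value, so underbidding forfeits an item you could have won at a profitable price.
Loss from deviating = $658.1 − ($0) = $658.1.

$658.1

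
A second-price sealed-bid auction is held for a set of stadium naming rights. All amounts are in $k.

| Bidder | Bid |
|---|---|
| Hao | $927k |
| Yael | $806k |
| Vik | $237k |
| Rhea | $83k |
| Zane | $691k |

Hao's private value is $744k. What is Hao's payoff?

−$62k

Highest bid: Hao at $927k, so Hao wins.
Second-highest bid: Yael at $806k — that is the price the winner pays.
Hao's payoff = value − price = $744k − $806k = −$62k.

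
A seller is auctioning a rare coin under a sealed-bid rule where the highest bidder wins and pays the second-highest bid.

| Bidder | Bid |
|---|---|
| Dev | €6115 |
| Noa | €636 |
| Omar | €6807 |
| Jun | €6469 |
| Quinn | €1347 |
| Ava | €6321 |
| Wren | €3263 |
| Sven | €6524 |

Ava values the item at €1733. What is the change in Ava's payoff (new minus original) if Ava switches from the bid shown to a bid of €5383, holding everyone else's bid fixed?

€0

The highest bid among the other bidders is €6807; Ava's bid doesn't change that.
Original bid €6321: Ava is not highest (top rival bid is €6807); payoff €0.
Alternative bid €5383: Ava is not highest (top rival bid is €6807); payoff €0.
Change in payoff = €0 − (€0) = €0.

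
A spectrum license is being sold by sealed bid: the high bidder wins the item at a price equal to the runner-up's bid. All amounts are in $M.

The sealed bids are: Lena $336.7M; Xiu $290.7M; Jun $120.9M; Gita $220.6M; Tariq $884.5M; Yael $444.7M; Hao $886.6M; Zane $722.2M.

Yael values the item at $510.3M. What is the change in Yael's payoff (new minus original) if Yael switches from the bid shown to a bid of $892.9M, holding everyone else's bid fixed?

The highest bid among the other bidders is $886.6M; Yael's bid doesn't change that.
Original bid $444.7M: Yael is not highest (top rival bid is $886.6M); payoff $0M.
Alternative bid $892.9M: Yael is highest, pays the top rival bid $886.6M; payoff $510.3M − $886.6M = −$376.3M.
Change in payoff = −$376.3M − ($0M) = −$376.3M.

−$376.3M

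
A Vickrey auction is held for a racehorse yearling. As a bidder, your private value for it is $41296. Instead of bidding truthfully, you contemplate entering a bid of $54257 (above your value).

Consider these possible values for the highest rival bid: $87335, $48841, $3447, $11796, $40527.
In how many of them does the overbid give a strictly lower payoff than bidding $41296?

The deviation hurts exactly when the highest competing bid lies strictly between $41296 and $54257 — overbidding then wins at a price above your value.
$87335: above both → same outcome either way.
$48841: inside the interval → strictly worse (loss $7545).
$3447: below both → same outcome either way.
$11796: below both → same outcome either way.
$40527: below both → same outcome either way.
Count: 1.

1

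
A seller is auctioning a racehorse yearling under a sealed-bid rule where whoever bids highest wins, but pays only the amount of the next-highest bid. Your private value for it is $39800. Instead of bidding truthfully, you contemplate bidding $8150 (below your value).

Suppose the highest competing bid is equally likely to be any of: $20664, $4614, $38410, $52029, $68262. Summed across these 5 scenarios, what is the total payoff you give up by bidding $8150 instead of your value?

The deviation costs you only when the competing bid falls strictly between $8150 and $39800; elsewhere both bids give the same outcome.
$20664: truthful payoff $19136, deviation payoff $0 → loss $19136.
$4614: outcomes coincide → loss $0.
$38410: truthful payoff $1390, deviation payoff $0 → loss $1390.
$52029: outcomes coincide → loss $0.
$68262: outcomes coincide → loss $0.
Total loss = $19136 + $1390 = $20526.
Truthful bidding weakly dominates here: raising your bid can only win items priced above your value, and lowering it can only forfeit items priced below.

$20526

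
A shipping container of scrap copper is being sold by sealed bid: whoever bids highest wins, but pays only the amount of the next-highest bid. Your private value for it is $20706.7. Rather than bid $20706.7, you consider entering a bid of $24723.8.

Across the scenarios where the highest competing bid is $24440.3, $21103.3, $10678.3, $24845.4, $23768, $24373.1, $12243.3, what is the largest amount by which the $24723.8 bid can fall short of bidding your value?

$24440.3: truthful gives $0, deviation gives −$3733.6 → loss $3733.6.
$21103.3: truthful gives $0, deviation gives −$396.6 → loss $396.6.
$10678.3: same outcome either way → loss $0.
$24845.4: same outcome either way → loss $0.
$23768: truthful gives $0, deviation gives −$3061.3 → loss $3061.3.
$24373.1: truthful gives $0, deviation gives −$3666.4 → loss $3666.4.
$12243.3: same outcome either way → loss $0.
Maximum loss: $3733.6.

$3733.6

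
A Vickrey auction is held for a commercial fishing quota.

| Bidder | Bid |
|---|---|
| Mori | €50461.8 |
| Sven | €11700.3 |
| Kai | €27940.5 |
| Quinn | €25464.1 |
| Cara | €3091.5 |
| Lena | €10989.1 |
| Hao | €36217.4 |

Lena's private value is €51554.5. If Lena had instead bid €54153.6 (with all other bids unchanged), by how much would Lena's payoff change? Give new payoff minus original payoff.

The highest bid among the other bidders is €50461.8; Lena's bid doesn't change that.
Original bid €10989.1: Lena is not highest (top rival bid is €50461.8); payoff €0.
Alternative bid €54153.6: Lena is highest, pays the top rival bid €50461.8; payoff €51554.5 − €50461.8 = €1092.7.
Change in payoff = €1092.7 − (€0) = €1092.7.

€1092.7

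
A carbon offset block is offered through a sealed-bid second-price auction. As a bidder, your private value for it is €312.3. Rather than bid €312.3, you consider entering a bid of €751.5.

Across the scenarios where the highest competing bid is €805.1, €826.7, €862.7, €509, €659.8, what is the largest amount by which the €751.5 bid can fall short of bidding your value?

€805.1: same outcome either way → loss €0.
€826.7: same outcome either way → loss €0.
€862.7: same outcome either way → loss €0.
€509: truthful gives €0, deviation gives −€196.7 → loss €196.7.
€659.8: truthful gives €0, deviation gives −€347.5 → loss €347.5.
Maximum loss: €347.5.

€347.5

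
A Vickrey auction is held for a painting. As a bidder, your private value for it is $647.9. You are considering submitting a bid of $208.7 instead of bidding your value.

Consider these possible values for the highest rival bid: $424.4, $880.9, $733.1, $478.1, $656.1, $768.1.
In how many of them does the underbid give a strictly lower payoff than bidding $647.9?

The deviation hurts exactly when the highest competing bid lies strictly between $208.7 and $647.9 — underbidding then forfeits a profitable win.
$424.4: inside the interval → strictly worse (loss $223.5).
$880.9: above both → same outcome either way.
$733.1: above both → same outcome either way.
$478.1: inside the interval → strictly worse (loss $169.8).
$656.1: above both → same outcome either way.
$768.1: above both → same outcome either way.
Count: 2.

2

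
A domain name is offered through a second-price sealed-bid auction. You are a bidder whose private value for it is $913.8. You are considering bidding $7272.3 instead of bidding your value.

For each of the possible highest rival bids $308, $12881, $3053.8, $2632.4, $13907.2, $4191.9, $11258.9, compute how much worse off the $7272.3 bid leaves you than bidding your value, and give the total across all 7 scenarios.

$7136.7

The deviation costs you only when the competing bid falls strictly between $913.8 and $7272.3; elsewhere both bids give the same outcome.
$308: outcomes coincide → loss $0.
$12881: outcomes coincide → loss $0.
$3053.8: truthful payoff $0, deviation payoff −$2140 → loss $2140.
$2632.4: truthful payoff $0, deviation payoff −$1718.6 → loss $1718.6.
$13907.2: outcomes coincide → loss $0.
$4191.9: truthful payoff $0, deviation payoff −$3278.1 → loss $3278.1.
$11258.9: outcomes coincide → loss $0.
Total loss = $2140 + $1718.6 + $3278.1 = $7136.7.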